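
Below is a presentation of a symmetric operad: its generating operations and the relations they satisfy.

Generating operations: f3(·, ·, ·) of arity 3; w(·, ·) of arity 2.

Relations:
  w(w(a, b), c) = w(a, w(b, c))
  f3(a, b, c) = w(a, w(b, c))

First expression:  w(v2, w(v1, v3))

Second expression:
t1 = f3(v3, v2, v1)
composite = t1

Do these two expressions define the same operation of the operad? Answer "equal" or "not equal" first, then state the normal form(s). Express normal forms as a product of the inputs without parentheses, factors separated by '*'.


not equal — first v2 * v1 * v3, second v3 * v2 * v1

Reducing the first expression gives v2 * v1 * v3
Reducing the second expression gives v3 * v2 * v1
They disagree, so not equal.


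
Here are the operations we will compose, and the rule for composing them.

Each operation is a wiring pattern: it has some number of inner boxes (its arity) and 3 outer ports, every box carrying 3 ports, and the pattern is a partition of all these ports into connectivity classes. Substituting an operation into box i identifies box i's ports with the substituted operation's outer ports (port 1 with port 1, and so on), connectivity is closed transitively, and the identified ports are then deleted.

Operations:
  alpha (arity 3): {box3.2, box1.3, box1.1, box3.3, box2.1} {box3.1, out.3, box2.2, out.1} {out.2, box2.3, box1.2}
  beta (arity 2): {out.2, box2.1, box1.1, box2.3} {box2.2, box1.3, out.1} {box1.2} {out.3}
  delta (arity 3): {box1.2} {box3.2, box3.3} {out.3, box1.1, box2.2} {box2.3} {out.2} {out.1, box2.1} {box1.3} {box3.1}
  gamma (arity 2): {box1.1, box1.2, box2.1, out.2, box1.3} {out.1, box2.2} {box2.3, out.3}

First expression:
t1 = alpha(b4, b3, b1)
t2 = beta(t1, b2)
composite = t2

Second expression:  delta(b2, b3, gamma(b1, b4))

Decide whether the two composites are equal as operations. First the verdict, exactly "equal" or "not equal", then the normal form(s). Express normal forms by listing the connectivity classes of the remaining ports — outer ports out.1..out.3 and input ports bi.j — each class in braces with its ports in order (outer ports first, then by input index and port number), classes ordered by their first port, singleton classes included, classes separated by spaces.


not equal: they reduce to {out.1, out.2, b1.1, b2.1, b2.2, b2.3, b3.2} {out.3} {b1.2, b1.3, b3.1, b4.1, b4.3} {b3.3, b4.2} and {out.1, b3.1} {out.2} {out.3, b2.1, b3.2} {b1.1, b1.2, b1.3, b4.1, b4.3} {b2.2} {b2.3} {b3.3} {b4.2}

Normal form of the first expression: {out.1, out.2, b1.1, b2.1, b2.2, b2.3, b3.2} {out.3} {b1.2, b1.3, b3.1, b4.1, b4.3} {b3.3, b4.2}
Normal form of the second expression: {out.1, b3.1} {out.2} {out.3, b2.1, b3.2} {b1.1, b1.2, b1.3, b4.1, b4.3} {b2.2} {b2.3} {b3.3} {b4.2}
Distinct normal forms: not equal.


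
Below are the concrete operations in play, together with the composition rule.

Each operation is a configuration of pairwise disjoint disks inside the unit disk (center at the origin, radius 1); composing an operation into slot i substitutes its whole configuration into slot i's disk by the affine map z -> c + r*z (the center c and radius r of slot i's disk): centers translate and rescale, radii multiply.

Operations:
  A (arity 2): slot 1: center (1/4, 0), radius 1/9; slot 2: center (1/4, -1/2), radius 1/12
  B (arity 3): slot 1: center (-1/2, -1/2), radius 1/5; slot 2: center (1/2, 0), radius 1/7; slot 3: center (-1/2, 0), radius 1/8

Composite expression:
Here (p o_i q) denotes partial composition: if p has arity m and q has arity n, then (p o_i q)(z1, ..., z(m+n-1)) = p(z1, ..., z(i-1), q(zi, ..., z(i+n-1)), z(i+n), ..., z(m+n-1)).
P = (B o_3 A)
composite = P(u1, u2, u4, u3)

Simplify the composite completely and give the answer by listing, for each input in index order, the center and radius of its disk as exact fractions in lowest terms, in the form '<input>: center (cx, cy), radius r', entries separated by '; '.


Follow each u-input down from B: c' goes to c + r*c', radius to r*r'.
input u1: applying the 1 nested substitution gives center (-1/2, -1/2), radius 1/5
input u2: applying the 1 nested substitution gives center (1/2, 0), radius 1/7
input u4: applying the 2 nested substitutions gives center (-15/32, 0), radius 1/72
input u3: applying the 2 nested substitutions gives center (-15/32, -1/16), radius 1/96

u1: center (-1/2, -1/2), radius 1/5; u2: center (1/2, 0), radius 1/7; u3: center (-15/32, -1/16), radius 1/96; u4: center (-15/32, 0), radius 1/72


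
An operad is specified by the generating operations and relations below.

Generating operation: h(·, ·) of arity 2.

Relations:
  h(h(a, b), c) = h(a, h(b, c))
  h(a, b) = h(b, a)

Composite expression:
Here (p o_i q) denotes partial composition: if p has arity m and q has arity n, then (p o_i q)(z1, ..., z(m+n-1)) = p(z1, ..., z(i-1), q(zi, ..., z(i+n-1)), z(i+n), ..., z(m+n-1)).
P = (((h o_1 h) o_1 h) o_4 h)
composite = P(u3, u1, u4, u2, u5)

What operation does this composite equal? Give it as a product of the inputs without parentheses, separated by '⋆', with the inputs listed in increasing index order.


With h associative and commutative, the u-input set is all that matters.
h(u3, u1) unparenthesizes to u3 ⋆ u1
h(h(u3, u1), u4) unparenthesizes to u3 ⋆ u1 ⋆ u4
h(u2, u5) unparenthesizes to u2 ⋆ u5
h(h(h(u3, u1), u4), h(u2, u5)) unparenthesizes to u3 ⋆ u1 ⋆ u4 ⋆ u2 ⋆ u5
putting the inputs in ascending order: u1 ⋆ u2 ⋆ u3 ⋆ u4 ⋆ u5

u1 ⋆ u2 ⋆ u3 ⋆ u4 ⋆ u5


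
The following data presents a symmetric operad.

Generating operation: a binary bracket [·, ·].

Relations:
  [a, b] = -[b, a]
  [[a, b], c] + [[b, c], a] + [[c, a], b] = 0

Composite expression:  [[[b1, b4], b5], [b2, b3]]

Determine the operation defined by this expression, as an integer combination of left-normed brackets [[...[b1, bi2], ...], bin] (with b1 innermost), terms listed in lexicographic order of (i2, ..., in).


Expand each bracket as ab - ba; the b1-initial words give the coefficients.
Composite bracket: [[[b1, b4], b5], [b2, b3]]
Each bracket splits as ab - ba, giving 16 signed words (2^4 = 16).
Only words starting with b1 matter:
  b1b4b5b2b3 (sign +1) contributes +[[[[b1, b4], b5], b2], b3]
  b1b4b5b3b2 (sign -1) contributes -[[[[b1, b4], b5], b3], b2]

[[[[b1, b4], b5], b2], b3] - [[[[b1, b4], b5], b3], b2]


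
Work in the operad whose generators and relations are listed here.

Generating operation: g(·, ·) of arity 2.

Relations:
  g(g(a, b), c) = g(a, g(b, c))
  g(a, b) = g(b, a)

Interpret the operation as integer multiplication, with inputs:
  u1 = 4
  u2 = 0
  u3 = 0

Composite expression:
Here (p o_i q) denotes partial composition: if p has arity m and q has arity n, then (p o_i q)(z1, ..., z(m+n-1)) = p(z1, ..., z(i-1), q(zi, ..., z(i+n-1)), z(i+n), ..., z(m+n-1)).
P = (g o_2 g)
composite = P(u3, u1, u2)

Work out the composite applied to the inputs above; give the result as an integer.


0


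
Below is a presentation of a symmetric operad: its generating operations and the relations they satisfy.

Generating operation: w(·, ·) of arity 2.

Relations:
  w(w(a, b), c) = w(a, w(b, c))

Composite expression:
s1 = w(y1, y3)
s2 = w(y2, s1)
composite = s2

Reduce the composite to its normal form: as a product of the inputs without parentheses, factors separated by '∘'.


y2 ∘ y1 ∘ y3

The w-tree's shape is irrelevant; the y-reading-order decides.
w(y1, y3) flattens to y1 ∘ y3
w(y2, w(y1, y3)) flattens to y2 ∘ y1 ∘ y3


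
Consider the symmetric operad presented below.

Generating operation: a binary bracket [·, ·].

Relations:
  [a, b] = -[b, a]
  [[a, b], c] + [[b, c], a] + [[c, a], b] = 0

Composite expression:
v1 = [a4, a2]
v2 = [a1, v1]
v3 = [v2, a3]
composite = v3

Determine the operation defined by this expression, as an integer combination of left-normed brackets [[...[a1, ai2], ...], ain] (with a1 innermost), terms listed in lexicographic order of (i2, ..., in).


-[[[a1, a2], a4], a3] + [[[a1, a4], a2], a3]

In the tensor algebra, words opening a1 carry the a1-anchored form.
Composite bracket: [[a1, [a4, a2]], a3]
Each bracket splits as ab - ba, giving 8 signed words (2^3 = 8).
Coefficients come from the a1-initial words:
  from a1a2a4a3, sign -1: term -[[[a1, a2], a4], a3]
  from a1a4a2a3, sign +1: term +[[[a1, a4], a2], a3]


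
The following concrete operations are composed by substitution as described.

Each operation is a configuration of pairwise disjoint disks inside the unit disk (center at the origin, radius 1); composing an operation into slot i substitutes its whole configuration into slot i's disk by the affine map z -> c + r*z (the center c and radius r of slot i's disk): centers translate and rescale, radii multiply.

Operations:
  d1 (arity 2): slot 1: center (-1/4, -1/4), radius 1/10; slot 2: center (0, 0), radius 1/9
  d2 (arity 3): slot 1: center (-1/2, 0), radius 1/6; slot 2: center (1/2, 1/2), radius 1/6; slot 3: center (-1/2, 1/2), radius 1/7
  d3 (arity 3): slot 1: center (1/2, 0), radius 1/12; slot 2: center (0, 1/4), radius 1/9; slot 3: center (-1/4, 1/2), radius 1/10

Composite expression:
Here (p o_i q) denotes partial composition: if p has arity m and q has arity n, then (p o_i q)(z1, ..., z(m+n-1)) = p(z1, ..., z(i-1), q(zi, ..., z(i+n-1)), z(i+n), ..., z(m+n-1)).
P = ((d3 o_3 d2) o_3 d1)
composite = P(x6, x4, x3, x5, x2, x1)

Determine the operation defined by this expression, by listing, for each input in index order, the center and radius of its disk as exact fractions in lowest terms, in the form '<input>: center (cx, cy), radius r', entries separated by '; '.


x1: center (-3/10, 11/20), radius 1/70; x2: center (-1/5, 11/20), radius 1/60; x3: center (-73/240, 119/240), radius 1/600; x4: center (0, 1/4), radius 1/9; x5: center (-3/10, 1/2), radius 1/540; x6: center (1/2, 0), radius 1/12

Each x-disk chains the slot maps above it in d3; radii multiply.
input x6: composing its 1 substitution step yields center (1/2, 0), radius 1/12
input x4: composing its 1 substitution step yields center (0, 1/4), radius 1/9
input x3: composing its 3 substitution steps yields center (-73/240, 119/240), radius 1/600
input x5: composing its 3 substitution steps yields center (-3/10, 1/2), radius 1/540
input x2: composing its 2 substitution steps yields center (-1/5, 11/20), radius 1/60
input x1: composing its 2 substitution steps yields center (-3/10, 11/20), radius 1/70


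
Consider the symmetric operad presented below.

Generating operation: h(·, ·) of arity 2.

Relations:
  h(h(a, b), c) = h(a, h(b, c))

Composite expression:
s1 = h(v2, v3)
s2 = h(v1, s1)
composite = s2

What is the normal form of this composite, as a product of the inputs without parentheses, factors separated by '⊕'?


Under associativity of h, the answer is the v's in reading order.
h(v2, v3) spells out as v2 ⊕ v3
h(v1, h(v2, v3)) spells out as v1 ⊕ v2 ⊕ v3

v1 ⊕ v2 ⊕ v3


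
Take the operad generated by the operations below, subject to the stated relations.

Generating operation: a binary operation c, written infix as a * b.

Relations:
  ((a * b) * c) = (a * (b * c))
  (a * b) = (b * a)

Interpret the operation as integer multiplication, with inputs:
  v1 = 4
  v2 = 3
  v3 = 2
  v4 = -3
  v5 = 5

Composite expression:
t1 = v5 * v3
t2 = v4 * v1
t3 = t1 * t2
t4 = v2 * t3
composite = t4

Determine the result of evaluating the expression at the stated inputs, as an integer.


-360

(v5 * v3) = 10
(v4 * v1) = -12
((v5 * v3) * (v4 * v1)) = -120
(v2 * ((v5 * v3) * (v4 * v1))) = -360


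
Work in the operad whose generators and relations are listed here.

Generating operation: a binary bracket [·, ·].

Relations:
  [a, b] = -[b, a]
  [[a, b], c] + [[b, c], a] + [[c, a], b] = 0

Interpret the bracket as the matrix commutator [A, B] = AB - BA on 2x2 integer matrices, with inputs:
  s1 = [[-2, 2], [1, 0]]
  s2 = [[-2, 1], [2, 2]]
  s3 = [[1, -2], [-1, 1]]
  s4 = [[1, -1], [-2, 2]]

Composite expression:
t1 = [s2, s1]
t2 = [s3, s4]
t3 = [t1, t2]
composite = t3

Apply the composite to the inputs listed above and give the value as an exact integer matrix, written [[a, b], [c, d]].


[[-6, 48], [6, 6]]

[s2, s1] = [[-3, -6], [0, 3]]
[s3, s4] = [[3, -2], [1, -3]]
[[s2, s1], [s3, s4]] = [[-6, 48], [6, 6]]


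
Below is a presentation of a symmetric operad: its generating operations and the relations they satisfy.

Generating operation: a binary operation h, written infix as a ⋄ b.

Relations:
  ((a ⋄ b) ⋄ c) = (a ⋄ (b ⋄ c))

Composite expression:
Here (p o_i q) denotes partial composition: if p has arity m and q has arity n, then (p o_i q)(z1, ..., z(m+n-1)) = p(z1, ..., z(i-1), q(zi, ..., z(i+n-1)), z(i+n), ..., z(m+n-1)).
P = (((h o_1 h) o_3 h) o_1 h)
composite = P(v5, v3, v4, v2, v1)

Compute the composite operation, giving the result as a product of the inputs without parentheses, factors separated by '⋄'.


v5 ⋄ v3 ⋄ v4 ⋄ v2 ⋄ v1

Every regrouping of h is equal, so read the v-inputs in written order.
(v5 ⋄ v3) spells out as v5 ⋄ v3
((v5 ⋄ v3) ⋄ v4) spells out as v5 ⋄ v3 ⋄ v4
(v2 ⋄ v1) spells out as v2 ⋄ v1
(((v5 ⋄ v3) ⋄ v4) ⋄ (v2 ⋄ v1)) spells out as v5 ⋄ v3 ⋄ v4 ⋄ v2 ⋄ v1


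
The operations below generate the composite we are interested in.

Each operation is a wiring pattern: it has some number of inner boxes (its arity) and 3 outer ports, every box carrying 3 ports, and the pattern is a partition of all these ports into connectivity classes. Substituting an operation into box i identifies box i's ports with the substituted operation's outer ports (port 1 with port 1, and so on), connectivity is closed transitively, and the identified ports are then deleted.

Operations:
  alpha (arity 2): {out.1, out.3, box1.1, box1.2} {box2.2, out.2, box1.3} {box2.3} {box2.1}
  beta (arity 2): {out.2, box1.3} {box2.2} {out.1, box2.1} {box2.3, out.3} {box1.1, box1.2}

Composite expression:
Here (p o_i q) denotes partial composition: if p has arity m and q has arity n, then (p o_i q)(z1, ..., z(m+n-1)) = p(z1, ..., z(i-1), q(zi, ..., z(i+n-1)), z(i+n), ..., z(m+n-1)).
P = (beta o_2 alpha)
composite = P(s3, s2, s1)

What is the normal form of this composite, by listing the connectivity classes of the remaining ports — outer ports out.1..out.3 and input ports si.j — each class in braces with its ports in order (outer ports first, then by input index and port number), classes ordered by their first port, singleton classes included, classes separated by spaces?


{out.1, out.3, s2.1, s2.2} {out.2, s3.3} {s1.1} {s1.2, s2.3} {s1.3} {s3.1, s3.2}

Connectivity passes through glued beta-boundaries; trace each wire chain.
alpha over (s2, s1) gives {out.1, out.3, s2.1, s2.2} {out.2, s1.2, s2.3} {s1.1} {s1.3}, out.j being that stage's outer ports
beta over (s3, s2, s1) gives {out.1, out.3, s2.1, s2.2} {out.2, s3.3} {s1.1} {s1.2, s2.3} {s1.3} {s3.1, s3.2}, out.j being that stage's outer ports


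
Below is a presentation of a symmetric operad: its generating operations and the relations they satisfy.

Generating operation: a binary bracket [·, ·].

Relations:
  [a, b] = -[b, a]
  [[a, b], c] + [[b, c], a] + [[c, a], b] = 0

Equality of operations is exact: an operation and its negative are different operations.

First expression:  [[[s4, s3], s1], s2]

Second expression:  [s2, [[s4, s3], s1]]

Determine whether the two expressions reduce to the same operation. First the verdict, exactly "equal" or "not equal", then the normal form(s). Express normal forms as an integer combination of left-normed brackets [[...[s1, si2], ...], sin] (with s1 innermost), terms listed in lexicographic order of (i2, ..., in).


not equal: they reduce to [[[s1, s3], s4], s2] - [[[s1, s4], s3], s2] and -[[[s1, s3], s4], s2] + [[[s1, s4], s3], s2]

The first composite normalizes to [[[s1, s3], s4], s2] - [[[s1, s4], s3], s2]
The second composite normalizes to -[[[s1, s3], s4], s2] + [[[s1, s4], s3], s2]
The forms do not match — not equal.


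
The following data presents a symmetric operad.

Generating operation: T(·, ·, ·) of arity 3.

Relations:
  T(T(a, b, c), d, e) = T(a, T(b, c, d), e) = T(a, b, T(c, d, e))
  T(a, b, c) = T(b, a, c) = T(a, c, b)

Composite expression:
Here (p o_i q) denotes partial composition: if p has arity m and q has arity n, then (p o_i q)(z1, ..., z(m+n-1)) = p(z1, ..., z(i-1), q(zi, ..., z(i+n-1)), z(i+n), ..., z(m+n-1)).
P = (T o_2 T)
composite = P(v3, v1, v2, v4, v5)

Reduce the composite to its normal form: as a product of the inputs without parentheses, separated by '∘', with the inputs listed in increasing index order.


v1 ∘ v2 ∘ v3 ∘ v4 ∘ v5


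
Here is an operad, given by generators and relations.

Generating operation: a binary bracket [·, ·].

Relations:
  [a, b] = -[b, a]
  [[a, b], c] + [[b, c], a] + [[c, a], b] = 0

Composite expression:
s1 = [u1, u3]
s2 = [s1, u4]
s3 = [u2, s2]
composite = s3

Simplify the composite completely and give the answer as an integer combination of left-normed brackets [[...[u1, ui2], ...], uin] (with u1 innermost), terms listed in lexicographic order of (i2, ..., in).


-[[[u1, u3], u4], u2]


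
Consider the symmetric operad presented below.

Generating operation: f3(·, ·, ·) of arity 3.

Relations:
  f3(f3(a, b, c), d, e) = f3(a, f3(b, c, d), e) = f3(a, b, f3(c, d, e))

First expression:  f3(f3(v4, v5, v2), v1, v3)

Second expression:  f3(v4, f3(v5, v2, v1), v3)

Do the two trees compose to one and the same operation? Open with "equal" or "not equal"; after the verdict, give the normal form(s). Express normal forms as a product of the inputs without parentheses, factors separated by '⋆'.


equal — both sides give v4 ⋆ v5 ⋆ v2 ⋆ v1 ⋆ v3


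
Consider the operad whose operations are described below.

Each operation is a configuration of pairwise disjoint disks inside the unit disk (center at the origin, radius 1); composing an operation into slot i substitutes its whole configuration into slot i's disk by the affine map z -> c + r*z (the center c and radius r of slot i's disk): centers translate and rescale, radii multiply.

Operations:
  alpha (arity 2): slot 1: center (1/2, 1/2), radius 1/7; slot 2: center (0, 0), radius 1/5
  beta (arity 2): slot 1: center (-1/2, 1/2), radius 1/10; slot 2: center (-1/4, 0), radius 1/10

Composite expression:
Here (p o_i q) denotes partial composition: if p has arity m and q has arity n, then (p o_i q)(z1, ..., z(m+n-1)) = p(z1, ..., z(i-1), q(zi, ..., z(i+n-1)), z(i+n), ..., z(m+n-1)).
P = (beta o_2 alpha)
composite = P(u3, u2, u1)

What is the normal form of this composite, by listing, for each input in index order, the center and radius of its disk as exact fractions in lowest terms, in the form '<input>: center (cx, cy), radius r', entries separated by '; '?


u1: center (-1/4, 0), radius 1/50; u2: center (-1/5, 1/20), radius 1/70; u3: center (-1/2, 1/2), radius 1/10


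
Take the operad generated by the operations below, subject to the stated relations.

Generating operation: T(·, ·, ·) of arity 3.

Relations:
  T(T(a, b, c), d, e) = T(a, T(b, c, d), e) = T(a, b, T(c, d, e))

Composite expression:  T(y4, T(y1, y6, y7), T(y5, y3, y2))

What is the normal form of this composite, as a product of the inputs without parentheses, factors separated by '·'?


y4 · y1 · y6 · y7 · y5 · y3 · y2

Every regrouping of T is equal, so read the y-inputs in written order.
T(y1, y6, y7) reduces to y1 · y6 · y7
T(y5, y3, y2) reduces to y5 · y3 · y2
T(y4, T(y1, y6, y7), T(y5, y3, y2)) reduces to y4 · y1 · y6 · y7 · y5 · y3 · y2


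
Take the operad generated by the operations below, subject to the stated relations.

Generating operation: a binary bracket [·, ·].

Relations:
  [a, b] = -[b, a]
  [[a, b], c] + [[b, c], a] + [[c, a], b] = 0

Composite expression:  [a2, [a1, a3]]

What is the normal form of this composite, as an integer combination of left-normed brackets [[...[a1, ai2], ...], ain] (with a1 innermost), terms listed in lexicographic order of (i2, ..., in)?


-[[a1, a3], a2]


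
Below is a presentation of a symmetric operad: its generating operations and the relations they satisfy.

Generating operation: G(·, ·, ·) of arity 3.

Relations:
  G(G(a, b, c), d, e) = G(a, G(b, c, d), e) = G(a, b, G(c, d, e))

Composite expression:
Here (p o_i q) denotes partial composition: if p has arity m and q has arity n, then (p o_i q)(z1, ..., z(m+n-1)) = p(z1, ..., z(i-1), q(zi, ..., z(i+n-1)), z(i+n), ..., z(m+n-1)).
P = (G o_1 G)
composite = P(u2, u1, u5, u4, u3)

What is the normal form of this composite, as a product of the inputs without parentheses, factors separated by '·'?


Associativity of G dissolves the nesting; only the u-input order survives.
G(u2, u1, u5) spells out as u2 · u1 · u5
G(G(u2, u1, u5), u4, u3) spells out as u2 · u1 · u5 · u4 · u3

u2 · u1 · u5 · u4 · u3


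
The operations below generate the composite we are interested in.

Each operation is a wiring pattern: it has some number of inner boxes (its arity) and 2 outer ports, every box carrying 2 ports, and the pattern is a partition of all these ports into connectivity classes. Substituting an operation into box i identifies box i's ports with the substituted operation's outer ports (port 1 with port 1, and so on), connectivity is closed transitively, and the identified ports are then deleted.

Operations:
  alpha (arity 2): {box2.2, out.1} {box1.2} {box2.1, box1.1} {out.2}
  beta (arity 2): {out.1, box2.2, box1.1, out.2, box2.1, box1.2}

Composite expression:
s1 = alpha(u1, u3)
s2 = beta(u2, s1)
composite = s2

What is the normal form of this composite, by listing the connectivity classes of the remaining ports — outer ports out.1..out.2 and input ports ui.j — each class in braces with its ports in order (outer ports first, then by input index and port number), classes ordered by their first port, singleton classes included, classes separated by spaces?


Two ports join when wires chain via beta-identified ports.
the subtree at alpha composes to {out.1, u3.2} {out.2} {u1.1, u3.1} {u1.2} on (u1, u3); out.j = own outer ports
the subtree at beta composes to {out.1, out.2, u2.1, u2.2, u3.2} {u1.1, u3.1} {u1.2} on (u2, u1, u3); out.j = own outer ports

{out.1, out.2, u2.1, u2.2, u3.2} {u1.1, u3.1} {u1.2}


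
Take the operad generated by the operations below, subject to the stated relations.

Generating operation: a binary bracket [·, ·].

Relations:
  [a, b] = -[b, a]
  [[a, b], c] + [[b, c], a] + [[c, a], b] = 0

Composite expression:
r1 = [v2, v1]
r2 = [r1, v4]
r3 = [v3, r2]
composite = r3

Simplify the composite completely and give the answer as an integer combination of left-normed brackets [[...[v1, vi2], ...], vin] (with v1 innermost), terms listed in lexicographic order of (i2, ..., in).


[[[v1, v2], v4], v3]

In the tensor algebra, words opening v1 carry the v1-anchored form.
Composite bracket: [v3, [[v2, v1], v4]]
Each bracket splits as ab - ba, giving 8 signed words (2^3 = 8).
Words beginning with v1 determine it all:
  word v1v2v4v3 has sign +1, contributing +[[[v1, v2], v4], v3]


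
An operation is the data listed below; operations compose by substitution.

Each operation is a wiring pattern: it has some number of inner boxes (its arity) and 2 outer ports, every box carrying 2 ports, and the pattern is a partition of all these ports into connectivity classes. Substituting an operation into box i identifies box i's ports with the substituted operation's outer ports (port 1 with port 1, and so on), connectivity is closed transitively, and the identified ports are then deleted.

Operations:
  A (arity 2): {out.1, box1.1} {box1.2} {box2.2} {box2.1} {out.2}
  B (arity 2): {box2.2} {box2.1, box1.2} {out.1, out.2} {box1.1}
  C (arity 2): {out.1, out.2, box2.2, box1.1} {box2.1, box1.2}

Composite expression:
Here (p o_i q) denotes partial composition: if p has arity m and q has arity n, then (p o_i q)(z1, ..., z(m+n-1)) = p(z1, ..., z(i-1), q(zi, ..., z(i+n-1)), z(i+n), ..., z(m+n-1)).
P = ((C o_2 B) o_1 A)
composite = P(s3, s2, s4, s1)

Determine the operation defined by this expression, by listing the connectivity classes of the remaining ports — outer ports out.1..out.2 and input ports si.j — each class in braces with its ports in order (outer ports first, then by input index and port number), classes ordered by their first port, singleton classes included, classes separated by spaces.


{out.1, out.2, s3.1} {s1.1, s4.2} {s1.2} {s2.1} {s2.2} {s3.2} {s4.1}


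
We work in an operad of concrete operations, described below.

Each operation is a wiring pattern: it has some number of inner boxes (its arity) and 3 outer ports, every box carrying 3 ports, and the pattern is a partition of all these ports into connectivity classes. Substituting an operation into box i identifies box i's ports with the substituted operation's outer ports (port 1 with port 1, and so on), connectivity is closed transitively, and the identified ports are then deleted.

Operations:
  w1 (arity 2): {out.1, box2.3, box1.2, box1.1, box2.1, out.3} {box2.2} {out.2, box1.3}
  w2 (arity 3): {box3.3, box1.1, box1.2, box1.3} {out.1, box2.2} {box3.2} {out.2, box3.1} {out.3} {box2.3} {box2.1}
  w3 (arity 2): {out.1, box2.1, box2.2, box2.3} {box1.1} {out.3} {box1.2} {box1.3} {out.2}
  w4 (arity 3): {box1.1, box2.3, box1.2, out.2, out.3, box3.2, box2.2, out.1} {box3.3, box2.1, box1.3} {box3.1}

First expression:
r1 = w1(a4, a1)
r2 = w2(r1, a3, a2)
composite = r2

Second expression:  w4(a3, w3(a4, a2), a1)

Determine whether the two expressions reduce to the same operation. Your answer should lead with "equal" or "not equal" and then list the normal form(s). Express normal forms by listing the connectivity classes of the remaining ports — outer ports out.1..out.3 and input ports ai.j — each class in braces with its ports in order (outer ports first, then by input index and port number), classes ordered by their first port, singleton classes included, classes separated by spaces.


not equal: they reduce to {out.1, a3.2} {out.2, a2.1} {out.3} {a1.1, a1.3, a2.3, a4.1, a4.2, a4.3} {a1.2} {a2.2} {a3.1} {a3.3} and {out.1, out.2, out.3, a1.2, a3.1, a3.2} {a1.1} {a1.3, a2.1, a2.2, a2.3, a3.3} {a4.1} {a4.2} {a4.3}

Normal form of the first expression: {out.1, a3.2} {out.2, a2.1} {out.3} {a1.1, a1.3, a2.3, a4.1, a4.2, a4.3} {a1.2} {a2.2} {a3.1} {a3.3}
Normal form of the second expression: {out.1, out.2, out.3, a1.2, a3.1, a3.2} {a1.1} {a1.3, a2.1, a2.2, a2.3, a3.3} {a4.1} {a4.2} {a4.3}
No match — not equal.


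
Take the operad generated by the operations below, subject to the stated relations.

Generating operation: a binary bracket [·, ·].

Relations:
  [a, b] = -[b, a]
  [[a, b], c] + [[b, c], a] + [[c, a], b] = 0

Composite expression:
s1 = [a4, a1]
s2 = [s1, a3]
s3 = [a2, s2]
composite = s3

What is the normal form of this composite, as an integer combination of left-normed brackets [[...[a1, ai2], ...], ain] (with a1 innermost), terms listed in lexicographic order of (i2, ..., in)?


In the tensor algebra, words opening a1 carry the a1-anchored form.
Composite bracket: [a2, [[a4, a1], a3]]
The bracket unfolds into 8 signed words via [a, b] = ab - ba (2^3 = 8).
Coefficients come from the a1-initial words:
  sign of a1a4a3a2 is +1, so it contributes +[[[a1, a4], a3], a2]

[[[a1, a4], a3], a2]


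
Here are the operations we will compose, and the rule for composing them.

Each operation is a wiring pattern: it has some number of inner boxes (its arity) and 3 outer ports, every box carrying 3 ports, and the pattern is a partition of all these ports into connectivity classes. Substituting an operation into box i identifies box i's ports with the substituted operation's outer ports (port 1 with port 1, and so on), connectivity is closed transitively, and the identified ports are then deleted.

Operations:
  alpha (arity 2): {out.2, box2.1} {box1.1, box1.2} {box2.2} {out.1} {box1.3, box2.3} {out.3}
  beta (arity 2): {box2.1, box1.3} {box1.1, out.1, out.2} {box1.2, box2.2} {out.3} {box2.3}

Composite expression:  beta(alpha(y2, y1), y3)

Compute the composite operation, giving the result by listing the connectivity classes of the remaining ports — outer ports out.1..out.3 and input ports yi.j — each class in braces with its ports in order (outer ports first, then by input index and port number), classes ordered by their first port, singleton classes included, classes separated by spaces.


Connectivity passes through glued beta-boundaries; trace each wire chain.
alpha over (y2, y1) gives {out.1} {out.2, y1.1} {out.3} {y1.2} {y1.3, y2.3} {y2.1, y2.2}, out.j being that stage's outer ports
beta over (y2, y1, y3) gives {out.1, out.2} {out.3} {y1.1, y3.2} {y1.2} {y1.3, y2.3} {y2.1, y2.2} {y3.1} {y3.3}, out.j being that stage's outer ports

{out.1, out.2} {out.3} {y1.1, y3.2} {y1.2} {y1.3, y2.3} {y2.1, y2.2} {y3.1} {y3.3}


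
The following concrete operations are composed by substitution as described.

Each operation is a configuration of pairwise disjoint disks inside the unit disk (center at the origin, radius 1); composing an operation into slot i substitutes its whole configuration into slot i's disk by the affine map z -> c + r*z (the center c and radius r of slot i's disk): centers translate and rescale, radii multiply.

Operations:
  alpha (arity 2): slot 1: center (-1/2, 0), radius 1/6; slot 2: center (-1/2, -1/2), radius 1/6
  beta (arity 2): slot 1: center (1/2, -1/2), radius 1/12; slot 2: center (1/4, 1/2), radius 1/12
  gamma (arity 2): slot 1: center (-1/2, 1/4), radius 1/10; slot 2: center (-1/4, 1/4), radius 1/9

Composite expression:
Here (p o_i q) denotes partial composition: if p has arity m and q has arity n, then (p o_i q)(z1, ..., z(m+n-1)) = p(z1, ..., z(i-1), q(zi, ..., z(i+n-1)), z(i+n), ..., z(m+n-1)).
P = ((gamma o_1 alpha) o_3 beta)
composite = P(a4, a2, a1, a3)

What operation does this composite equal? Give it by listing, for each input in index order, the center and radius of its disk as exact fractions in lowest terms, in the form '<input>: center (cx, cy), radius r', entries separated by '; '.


a1: center (-7/36, 7/36), radius 1/108; a2: center (-11/20, 1/5), radius 1/60; a3: center (-2/9, 11/36), radius 1/108; a4: center (-11/20, 1/4), radius 1/60


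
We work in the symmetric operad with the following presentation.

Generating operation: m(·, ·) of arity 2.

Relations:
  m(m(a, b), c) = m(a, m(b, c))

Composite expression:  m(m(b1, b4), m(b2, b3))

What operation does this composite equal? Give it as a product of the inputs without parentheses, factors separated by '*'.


b1 * b4 * b2 * b3

Associativity of m dissolves the nesting; only the b-input order survives.
m(b1, b4) linearizes to b1 * b4
m(b2, b3) linearizes to b2 * b3
m(m(b1, b4), m(b2, b3)) linearizes to b1 * b4 * b2 * b3


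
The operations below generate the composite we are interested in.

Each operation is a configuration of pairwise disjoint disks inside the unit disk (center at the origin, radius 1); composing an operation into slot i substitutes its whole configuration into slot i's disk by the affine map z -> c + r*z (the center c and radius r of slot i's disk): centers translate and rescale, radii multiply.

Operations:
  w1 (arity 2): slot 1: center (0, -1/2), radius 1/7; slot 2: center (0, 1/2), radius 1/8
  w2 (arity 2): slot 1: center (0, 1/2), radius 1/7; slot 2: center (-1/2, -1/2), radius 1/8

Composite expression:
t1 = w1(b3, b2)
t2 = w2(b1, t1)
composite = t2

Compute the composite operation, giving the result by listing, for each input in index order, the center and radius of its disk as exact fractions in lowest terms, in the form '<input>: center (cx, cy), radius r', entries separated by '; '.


b1: center (0, 1/2), radius 1/7; b2: center (-1/2, -7/16), radius 1/64; b3: center (-1/2, -9/16), radius 1/56

Nesting under w2 composes maps z -> c + r*z down each b-path.
input b1: composing its 1 substitution step yields center (0, 1/2), radius 1/7
input b3: composing its 2 substitution steps yields center (-1/2, -9/16), radius 1/56
input b2: composing its 2 substitution steps yields center (-1/2, -7/16), radius 1/64


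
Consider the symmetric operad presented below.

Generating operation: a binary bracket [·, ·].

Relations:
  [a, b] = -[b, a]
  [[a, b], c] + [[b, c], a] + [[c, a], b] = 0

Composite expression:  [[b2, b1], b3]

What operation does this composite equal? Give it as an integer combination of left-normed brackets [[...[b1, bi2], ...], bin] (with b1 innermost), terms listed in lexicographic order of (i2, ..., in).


Antisymmetry and Jacobi reduce to b1-anchored left-normed brackets.
Composite bracket: [[b2, b1], b3]
Each bracket splits as ab - ba, giving 4 signed words (2^2 = 4).
Keep just the words that open with b1:
  word b1b2b3 has sign -1, contributing -[[b1, b2], b3]

-[[b1, b2], b3]


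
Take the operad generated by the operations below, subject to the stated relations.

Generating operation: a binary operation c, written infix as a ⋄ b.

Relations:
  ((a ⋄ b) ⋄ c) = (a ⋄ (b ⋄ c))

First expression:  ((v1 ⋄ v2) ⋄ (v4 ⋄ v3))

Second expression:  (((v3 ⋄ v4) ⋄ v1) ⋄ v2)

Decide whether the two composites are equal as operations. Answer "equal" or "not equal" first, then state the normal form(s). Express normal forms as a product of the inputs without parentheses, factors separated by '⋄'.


not equal; first: v1 ⋄ v2 ⋄ v4 ⋄ v3; second: v3 ⋄ v4 ⋄ v1 ⋄ v2

In normal form, the first expression is v1 ⋄ v2 ⋄ v4 ⋄ v3
In normal form, the second expression is v3 ⋄ v4 ⋄ v1 ⋄ v2
The forms do not match — not equal.


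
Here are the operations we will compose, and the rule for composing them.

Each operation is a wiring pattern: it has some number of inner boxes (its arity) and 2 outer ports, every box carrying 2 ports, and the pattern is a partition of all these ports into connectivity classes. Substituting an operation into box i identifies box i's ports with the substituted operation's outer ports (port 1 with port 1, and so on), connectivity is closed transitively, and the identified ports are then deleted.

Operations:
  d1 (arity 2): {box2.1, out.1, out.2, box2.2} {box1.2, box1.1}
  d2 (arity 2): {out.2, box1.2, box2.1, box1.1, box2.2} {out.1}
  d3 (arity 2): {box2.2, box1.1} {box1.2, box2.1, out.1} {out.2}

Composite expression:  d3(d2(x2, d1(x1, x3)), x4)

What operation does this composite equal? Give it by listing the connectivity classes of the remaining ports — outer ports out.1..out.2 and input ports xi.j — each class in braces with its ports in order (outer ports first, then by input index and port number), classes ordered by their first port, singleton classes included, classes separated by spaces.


{out.1, x2.1, x2.2, x3.1, x3.2, x4.1} {out.2} {x1.1, x1.2} {x4.2}

Substituting into d3 glues patterns; closure does the rest.
through d1, on inputs (x1, x3): {out.1, out.2, x3.1, x3.2} {x1.1, x1.2} (out.j = stage outer ports)
through d2, on inputs (x2, x1, x3): {out.1} {out.2, x2.1, x2.2, x3.1, x3.2} {x1.1, x1.2} (out.j = stage outer ports)
through d3, on inputs (x2, x1, x3, x4): {out.1, x2.1, x2.2, x3.1, x3.2, x4.1} {out.2} {x1.1, x1.2} {x4.2} (out.j = stage outer ports)


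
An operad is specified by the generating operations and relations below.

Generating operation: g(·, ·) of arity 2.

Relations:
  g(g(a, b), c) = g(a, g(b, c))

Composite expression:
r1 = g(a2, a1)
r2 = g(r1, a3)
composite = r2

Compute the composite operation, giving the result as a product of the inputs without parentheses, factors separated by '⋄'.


Under associativity of g, the answer is the a's in reading order.
g(a2, a1) spells out as a2 ⋄ a1
g(g(a2, a1), a3) spells out as a2 ⋄ a1 ⋄ a3

a2 ⋄ a1 ⋄ a3


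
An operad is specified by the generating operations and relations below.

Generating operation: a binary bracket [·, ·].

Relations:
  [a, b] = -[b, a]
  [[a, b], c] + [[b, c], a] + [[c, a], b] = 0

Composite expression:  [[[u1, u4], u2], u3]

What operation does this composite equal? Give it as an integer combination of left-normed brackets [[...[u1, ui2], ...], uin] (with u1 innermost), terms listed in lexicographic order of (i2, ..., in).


[[[u1, u4], u2], u3]

Skip Jacobi rewriting: expand, keep u1-initial words, read off terms.
Composite bracket: [[[u1, u4], u2], u3]
Each bracket splits as ab - ba, giving 8 signed words (2^3 = 8).
Words beginning with u1 determine it all:
  from u1u4u2u3, sign +1: term +[[[u1, u4], u2], u3]


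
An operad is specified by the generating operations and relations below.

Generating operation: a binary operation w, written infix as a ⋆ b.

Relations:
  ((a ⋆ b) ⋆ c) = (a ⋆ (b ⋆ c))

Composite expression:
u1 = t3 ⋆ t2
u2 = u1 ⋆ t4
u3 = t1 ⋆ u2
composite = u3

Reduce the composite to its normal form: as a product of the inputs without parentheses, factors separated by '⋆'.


Associativity of w dissolves the nesting; only the t-input order survives.
(t3 ⋆ t2) reduces to t3 ⋆ t2
((t3 ⋆ t2) ⋆ t4) reduces to t3 ⋆ t2 ⋆ t4
(t1 ⋆ ((t3 ⋆ t2) ⋆ t4)) reduces to t1 ⋆ t3 ⋆ t2 ⋆ t4

t1 ⋆ t3 ⋆ t2 ⋆ t4


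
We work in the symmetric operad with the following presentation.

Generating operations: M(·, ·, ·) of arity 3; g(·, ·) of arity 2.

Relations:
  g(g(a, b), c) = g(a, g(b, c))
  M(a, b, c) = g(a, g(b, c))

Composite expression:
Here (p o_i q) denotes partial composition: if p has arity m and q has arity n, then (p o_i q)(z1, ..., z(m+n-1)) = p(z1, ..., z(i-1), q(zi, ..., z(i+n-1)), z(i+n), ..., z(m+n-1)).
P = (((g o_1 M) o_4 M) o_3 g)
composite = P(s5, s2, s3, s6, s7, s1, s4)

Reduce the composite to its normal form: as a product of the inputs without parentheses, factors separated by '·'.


s5 · s2 · s3 · s6 · s7 · s1 · s4

The g-tree's shape is irrelevant; the s-reading-order decides.
g(s3, s6) unparenthesizes to s3 · s6
M(s5, s2, g(s3, s6)) unparenthesizes to s5 · s2 · s3 · s6
M(s7, s1, s4) unparenthesizes to s7 · s1 · s4
g(M(s5, s2, g(s3, s6)), M(s7, s1, s4)) unparenthesizes to s5 · s2 · s3 · s6 · s7 · s1 · s4


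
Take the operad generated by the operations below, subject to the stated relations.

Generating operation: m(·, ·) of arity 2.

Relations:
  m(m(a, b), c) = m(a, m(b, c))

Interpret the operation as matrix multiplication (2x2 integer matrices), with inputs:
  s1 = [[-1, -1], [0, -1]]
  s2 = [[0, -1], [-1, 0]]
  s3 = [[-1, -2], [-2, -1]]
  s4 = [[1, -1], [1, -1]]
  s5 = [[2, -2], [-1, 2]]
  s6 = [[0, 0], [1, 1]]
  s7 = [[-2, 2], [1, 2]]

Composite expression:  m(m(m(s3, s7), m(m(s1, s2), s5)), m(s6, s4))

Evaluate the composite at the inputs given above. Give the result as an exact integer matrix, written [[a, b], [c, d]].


m(s3, s7) = [[0, -6], [3, -6]]
m(s1, s2) = [[1, 1], [1, 0]]
m(m(s1, s2), s5) = [[1, 0], [2, -2]]
m(m(s3, s7), m(m(s1, s2), s5)) = [[-12, 12], [-9, 12]]
m(s6, s4) = [[0, 0], [2, -2]]
m(m(m(s3, s7), m(m(s1, s2), s5)), m(s6, s4)) = [[24, -24], [24, -24]]

[[24, -24], [24, -24]]


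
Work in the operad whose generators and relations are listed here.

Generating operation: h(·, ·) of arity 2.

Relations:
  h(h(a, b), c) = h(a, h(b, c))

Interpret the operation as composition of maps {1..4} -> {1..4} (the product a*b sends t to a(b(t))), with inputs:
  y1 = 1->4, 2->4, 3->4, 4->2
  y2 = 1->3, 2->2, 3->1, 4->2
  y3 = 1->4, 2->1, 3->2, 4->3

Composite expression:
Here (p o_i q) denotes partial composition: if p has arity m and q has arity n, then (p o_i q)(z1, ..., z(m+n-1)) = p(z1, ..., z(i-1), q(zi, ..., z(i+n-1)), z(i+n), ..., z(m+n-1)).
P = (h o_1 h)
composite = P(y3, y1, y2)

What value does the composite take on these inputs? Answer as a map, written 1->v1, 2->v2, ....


h(y3, y1) = 1->3, 2->3, 3->3, 4->1
h(h(y3, y1), y2) = 1->3, 2->3, 3->3, 4->3

1->3, 2->3, 3->3, 4->3


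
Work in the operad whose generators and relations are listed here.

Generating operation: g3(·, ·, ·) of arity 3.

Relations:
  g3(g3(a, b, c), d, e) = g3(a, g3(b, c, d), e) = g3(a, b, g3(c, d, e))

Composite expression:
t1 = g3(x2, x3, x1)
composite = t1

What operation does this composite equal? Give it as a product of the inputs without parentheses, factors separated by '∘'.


Key point: g3 is associative — brackets drop, the x-order remains.
g3(x2, x3, x1) flattens to x2 ∘ x3 ∘ x1

x2 ∘ x3 ∘ x1
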